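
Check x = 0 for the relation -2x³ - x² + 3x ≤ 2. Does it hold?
x = 0: LHS = -2·0³ - 0² + 3·0 = 0; 0 ≤ 2 — holds

The relation is satisfied at x = 0.

Answer: Yes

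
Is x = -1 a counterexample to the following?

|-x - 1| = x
Substitute x = -1 into the relation:
x = -1: LHS = |-(-1) - 1| = |0| = 0; 0 = -1 — FAILS

Since the claim fails at x = -1, this value is a counterexample.

Answer: Yes, x = -1 is a counterexample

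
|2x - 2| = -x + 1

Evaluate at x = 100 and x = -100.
x = 100: LHS = |2·100 - 2| = |198| = 198, RHS = -100 + 1 = -99; 198 = -99 — FAILS
x = -100: LHS = |2·(-100) - 2| = |-202| = 202, RHS = -(-100) + 1 = 101; 202 = 101 — FAILS

Answer: No, fails for both x = 100 and x = -100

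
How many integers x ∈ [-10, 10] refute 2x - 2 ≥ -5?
Counterexamples in [-10, 10]: {-10, -9, -8, -7, -6, -5, -4, -3, -2}.

Counting them gives 9 values.

Answer: 9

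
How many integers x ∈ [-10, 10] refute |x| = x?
Counterexamples in [-10, 10]: {-10, -9, -8, -7, -6, -5, -4, -3, -2, -1}.

Counting them gives 10 values.

Answer: 10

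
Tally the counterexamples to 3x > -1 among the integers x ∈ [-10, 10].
Counterexamples in [-10, 10]: {-10, -9, -8, -7, -6, -5, -4, -3, -2, -1}.

Counting them gives 10 values.

Answer: 10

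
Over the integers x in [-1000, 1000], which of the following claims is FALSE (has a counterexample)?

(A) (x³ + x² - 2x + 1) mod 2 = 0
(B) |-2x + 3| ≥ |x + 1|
(A) x = 0: LHS = (0³ + 0² - 2·0 + 1) mod 2 = 1 mod 2 = 1; 1 = 0 — FAILS
(B) x = 1: LHS = |-2·1 + 3| = |1| = 1, RHS = |1 + 1| = |2| = 2; 1 ≥ 2 — FAILS

Answer: Both A and B are false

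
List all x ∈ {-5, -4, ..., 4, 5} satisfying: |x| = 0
Holds for: {0}
Fails for: {-5, -4, -3, -2, -1, 1, 2, 3, 4, 5}

Answer: {0}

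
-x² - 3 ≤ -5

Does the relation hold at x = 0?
x = 0: LHS = -0² - 3 = -3; -3 ≤ -5 — FAILS

The relation fails at x = 0, so x = 0 is a counterexample.

Answer: No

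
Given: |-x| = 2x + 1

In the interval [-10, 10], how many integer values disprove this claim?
Counterexamples in [-10, 10]: {-10, -9, -8, -7, -6, -5, -4, -3, -2, -1, 0, 1, 2, 3, 4, 5, 6, 7, 8, 9, 10}.

Counting them gives 21 values.

Answer: 21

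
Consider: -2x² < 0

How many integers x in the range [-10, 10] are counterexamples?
Counterexamples in [-10, 10]: {0}.

Counting them gives 1 values.

Answer: 1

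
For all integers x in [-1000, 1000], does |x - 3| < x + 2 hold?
The claim fails at x = 0:
x = 0: LHS = |0 - 3| = |-3| = 3, RHS = 0 + 2 = 2; 3 < 2 — FAILS

Because a single integer refutes it, the statement is false.

Answer: False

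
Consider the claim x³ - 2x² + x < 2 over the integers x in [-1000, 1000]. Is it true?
The claim fails at x = 2:
x = 2: LHS = 2³ - 2·2² + 2 = 2; 2 < 2 — FAILS

Because a single integer refutes it, the statement is false.

Answer: False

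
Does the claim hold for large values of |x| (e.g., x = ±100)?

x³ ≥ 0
x = 100: LHS = 100³ = 1000000; 1000000 ≥ 0 — holds
x = -100: LHS = (-100)³ = -1000000; -1000000 ≥ 0 — FAILS

Answer: Partially: holds for x = 100, fails for x = -100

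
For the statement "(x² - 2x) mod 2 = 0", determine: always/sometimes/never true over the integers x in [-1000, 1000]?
Holds at x = 0: LHS = (0² - 2·0) mod 2 = 0 mod 2 = 0; 0 = 0 — holds
Fails at x = 1: LHS = (1² - 2·1) mod 2 = (-1) mod 2 = 1; 1 = 0 — FAILS
It is satisfied by some integers in the range but not all.

Answer: Sometimes true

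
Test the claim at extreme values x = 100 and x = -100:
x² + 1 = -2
x = 100: LHS = 100² + 1 = 10001; 10001 = -2 — FAILS
x = -100: LHS = (-100)² + 1 = 10001; 10001 = -2 — FAILS

Answer: No, fails for both x = 100 and x = -100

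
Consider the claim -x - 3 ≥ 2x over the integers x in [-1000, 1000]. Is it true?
The claim fails at x = 0:
x = 0: LHS = -0 - 3 = -3, RHS = 2·0 = 0; -3 ≥ 0 — FAILS

Because a single integer refutes it, the statement is false.

Answer: False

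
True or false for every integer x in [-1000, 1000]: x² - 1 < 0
The claim fails at x = 1:
x = 1: LHS = 1² - 1 = 0; 0 < 0 — FAILS

Because a single integer refutes it, the statement is false.

Answer: False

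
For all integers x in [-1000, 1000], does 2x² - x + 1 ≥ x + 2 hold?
The claim fails at x = 0:
x = 0: LHS = 2·0² - 0 + 1 = 1, RHS = 0 + 2 = 2; 1 ≥ 2 — FAILS

Because a single integer refutes it, the statement is false.

Answer: False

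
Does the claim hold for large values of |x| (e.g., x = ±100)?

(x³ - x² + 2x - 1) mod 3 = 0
x = 100: LHS = (100³ - 100² + 2·100 - 1) mod 3 = 990199 mod 3 = 1; 1 = 0 — FAILS
x = -100: LHS = ((-100)³ - (-100)² + 2·(-100) - 1) mod 3 = (-1010201) mod 3 = 1; 1 = 0 — FAILS

Answer: No, fails for both x = 100 and x = -100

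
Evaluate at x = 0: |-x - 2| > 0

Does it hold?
x = 0: LHS = |-0 - 2| = |-2| = 2; 2 > 0 — holds

The relation is satisfied at x = 0.

Answer: Yes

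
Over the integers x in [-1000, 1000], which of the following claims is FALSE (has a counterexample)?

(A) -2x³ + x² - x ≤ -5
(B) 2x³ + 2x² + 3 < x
(A) x = 0: LHS = -2·0³ + 0² - 0 = 0; 0 ≤ -5 — FAILS
(B) x = 0: LHS = 2·0³ + 2·0² + 3 = 3; 3 < 0 — FAILS

Answer: Both A and B are false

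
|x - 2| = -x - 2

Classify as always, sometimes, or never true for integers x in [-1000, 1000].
Over all integers in [-1000, 1000], LHS − RHS is always positive; it is smallest at x = 0, where it equals 4:
x = 0: LHS = |0 - 2| = |-2| = 2, RHS = -0 - 2 = -2; 2 = -2 — FAILS
At the ends of the range:
x = -1000: LHS = |(-1000) - 2| = |-1002| = 1002, RHS = -(-1000) - 2 = 998; 1002 = 998 — FAILS
x = 1000: LHS = |1000 - 2| = |998| = 998, RHS = -1000 - 2 = -1002; 998 = -1002 — FAILS
Hence LHS − RHS is never 0, i.e. the two sides are never equal, so the claimed relation (=) fails for every integer in [-1000, 1000].

No integer in the range satisfies it.

Answer: Never true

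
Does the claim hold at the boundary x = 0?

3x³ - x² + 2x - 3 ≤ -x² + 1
x = 0: LHS = 3·0³ - 0² + 2·0 - 3 = -3, RHS = -0² + 1 = 1; -3 ≤ 1 — holds

The relation is satisfied at x = 0.

Answer: Yes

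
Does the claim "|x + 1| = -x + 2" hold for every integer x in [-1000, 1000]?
The claim fails at x = 0:
x = 0: LHS = |0 + 1| = |1| = 1, RHS = -0 + 2 = 2; 1 = 2 — FAILS

Because a single integer refutes it, the statement is false.

Answer: False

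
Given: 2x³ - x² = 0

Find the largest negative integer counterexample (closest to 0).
Testing negative integers from -1 downward:
x = -1: LHS = 2·(-1)³ - (-1)² = -3; -3 = 0 — FAILS  ← closest negative counterexample to 0

Answer: x = -1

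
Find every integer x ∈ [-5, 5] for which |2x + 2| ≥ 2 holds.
Holds for: {-5, -4, -3, -2, 0, 1, 2, 3, 4, 5}
Fails for: {-1}

Answer: {-5, -4, -3, -2, 0, 1, 2, 3, 4, 5}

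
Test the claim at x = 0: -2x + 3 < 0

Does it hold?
x = 0: LHS = -2·0 + 3 = 3; 3 < 0 — FAILS

The relation fails at x = 0, so x = 0 is a counterexample.

Answer: No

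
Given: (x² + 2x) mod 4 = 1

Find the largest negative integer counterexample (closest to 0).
Testing negative integers from -1 downward:
x = -1: LHS = ((-1)² + 2·(-1)) mod 4 = (-1) mod 4 = 3; 3 = 1 — FAILS  ← closest negative counterexample to 0

Answer: x = -1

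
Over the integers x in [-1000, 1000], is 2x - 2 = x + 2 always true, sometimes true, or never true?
Holds at x = 4: LHS = 2·4 - 2 = 6, RHS = 4 + 2 = 6; 6 = 6 — holds
Fails at x = 0: LHS = 2·0 - 2 = -2, RHS = 0 + 2 = 2; -2 = 2 — FAILS
It is satisfied by some integers in the range but not all.

Answer: Sometimes true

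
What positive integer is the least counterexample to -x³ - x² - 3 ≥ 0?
Testing positive integers:
x = 1: LHS = -1³ - 1² - 3 = -5; -5 ≥ 0 — FAILS  ← smallest positive counterexample

Answer: x = 1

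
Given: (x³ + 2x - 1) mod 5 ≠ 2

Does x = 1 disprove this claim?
Substitute x = 1 into the relation:
x = 1: LHS = (1³ + 2·1 - 1) mod 5 = 2 mod 5 = 2; 2 ≠ 2 — FAILS

Since the claim fails at x = 1, this value is a counterexample.

Answer: Yes, x = 1 is a counterexample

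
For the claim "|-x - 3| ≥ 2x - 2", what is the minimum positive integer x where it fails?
Testing positive integers:
x = 1: LHS = |-1 - 3| = |-4| = 4, RHS = 2·1 - 2 = 0; 4 ≥ 0 — holds
x = 2: LHS = |-2 - 3| = |-5| = 5, RHS = 2·2 - 2 = 2; 5 ≥ 2 — holds
x = 3: LHS = |-3 - 3| = |-6| = 6, RHS = 2·3 - 2 = 4; 6 ≥ 4 — holds
x = 4: LHS = |-4 - 3| = |-7| = 7, RHS = 2·4 - 2 = 6; 7 ≥ 6 — holds
x = 5: LHS = |-5 - 3| = |-8| = 8, RHS = 2·5 - 2 = 8; 8 ≥ 8 — holds
x = 6: LHS = |-6 - 3| = |-9| = 9, RHS = 2·6 - 2 = 10; 9 ≥ 10 — FAILS  ← smallest positive counterexample

Answer: x = 6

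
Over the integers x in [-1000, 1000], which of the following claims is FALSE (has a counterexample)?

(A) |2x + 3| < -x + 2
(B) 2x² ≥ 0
(A) x = 0: LHS = |2·0 + 3| = |3| = 3, RHS = -0 + 2 = 2; 3 < 2 — FAILS

(B) Over all integers in [-1000, 1000], LHS − RHS is smallest at x = 0, where it equals 0:
x = 0: LHS = 2·0² = 0; 0 ≥ 0 — holds
At the ends of the range:
x = -1000: LHS = 2·(-1000)² = 2000000; 2000000 ≥ 0 — holds
x = 1000: LHS = 2·1000² = 2000000; 2000000 ≥ 0 — holds
Hence LHS − RHS is never negative, i.e. LHS ≥ RHS throughout, so the relation holds for every integer in [-1000, 1000].

Only (A) has a counterexample.

Answer: A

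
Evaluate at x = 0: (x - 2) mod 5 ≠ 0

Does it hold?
x = 0: LHS = (0 - 2) mod 5 = (-2) mod 5 = 3; 3 ≠ 0 — holds

The relation is satisfied at x = 0.

Answer: Yes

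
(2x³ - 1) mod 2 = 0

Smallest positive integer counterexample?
Testing positive integers:
x = 1: LHS = (2·1³ - 1) mod 2 = 1 mod 2 = 1; 1 = 0 — FAILS  ← smallest positive counterexample

Answer: x = 1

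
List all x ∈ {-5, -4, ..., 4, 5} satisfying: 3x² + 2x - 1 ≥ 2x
Holds for: {-5, -4, -3, -2, -1, 1, 2, 3, 4, 5}
Fails for: {0}

Answer: {-5, -4, -3, -2, -1, 1, 2, 3, 4, 5}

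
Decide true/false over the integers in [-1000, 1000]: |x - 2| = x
The claim fails at x = 0:
x = 0: LHS = |0 - 2| = |-2| = 2; 2 = 0 — FAILS

Because a single integer refutes it, the statement is false.

Answer: False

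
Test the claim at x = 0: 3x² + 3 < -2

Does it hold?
x = 0: LHS = 3·0² + 3 = 3; 3 < -2 — FAILS

The relation fails at x = 0, so x = 0 is a counterexample.

Answer: No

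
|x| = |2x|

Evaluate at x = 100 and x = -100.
x = 100: LHS = |100| = 100, RHS = |2·100| = |200| = 200; 100 = 200 — FAILS
x = -100: LHS = |-100| = 100, RHS = |2·(-100)| = |-200| = 200; 100 = 200 — FAILS

Answer: No, fails for both x = 100 and x = -100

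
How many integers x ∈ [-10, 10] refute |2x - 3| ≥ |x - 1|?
Over all integers in [-10, 10], LHS − RHS is smallest at x = 2, where it equals 0:
x = 2: LHS = |2·2 - 3| = |1| = 1, RHS = |2 - 1| = |1| = 1; 1 ≥ 1 — holds
At the ends of the range:
x = -10: LHS = |2·(-10) - 3| = |-23| = 23, RHS = |(-10) - 1| = |-11| = 11; 23 ≥ 11 — holds
x = 10: LHS = |2·10 - 3| = |17| = 17, RHS = |10 - 1| = |9| = 9; 17 ≥ 9 — holds
Hence LHS − RHS is never negative, i.e. LHS ≥ RHS throughout, so the relation holds for every integer in [-10, 10].

No counterexample appears in that range.

Answer: 0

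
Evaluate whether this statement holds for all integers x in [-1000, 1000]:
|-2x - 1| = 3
The claim fails at x = 0:
x = 0: LHS = |-2·0 - 1| = |-1| = 1; 1 = 3 — FAILS

Because a single integer refutes it, the statement is false.

Answer: False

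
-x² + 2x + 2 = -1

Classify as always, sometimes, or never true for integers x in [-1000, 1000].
Holds at x = -1: LHS = -(-1)² + 2·(-1) + 2 = -1; -1 = -1 — holds
Fails at x = 0: LHS = -0² + 2·0 + 2 = 2; 2 = -1 — FAILS
It is satisfied by some integers in the range but not all.

Answer: Sometimes true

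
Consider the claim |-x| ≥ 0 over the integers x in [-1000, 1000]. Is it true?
An absolute value is never negative, so the left side is ≥ 0 for every x, while the right side is 0. Tightest case in [-1000, 1000] is x = 0:
x = 0: LHS = |-0| = |0| = 0; 0 ≥ 0 — holds
Hence LHS − RHS is never negative, i.e. LHS ≥ RHS throughout, so the relation holds for every integer in [-1000, 1000].

No counterexample exists.

Answer: True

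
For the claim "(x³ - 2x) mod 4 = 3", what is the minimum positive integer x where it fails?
Testing positive integers:
x = 1: LHS = (1³ - 2·1) mod 4 = (-1) mod 4 = 3; 3 = 3 — holds
x = 2: LHS = (2³ - 2·2) mod 4 = 4 mod 4 = 0; 0 = 3 — FAILS  ← smallest positive counterexample

Answer: x = 2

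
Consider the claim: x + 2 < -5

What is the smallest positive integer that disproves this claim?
Testing positive integers:
x = 1: LHS = 1 + 2 = 3; 3 < -5 — FAILS  ← smallest positive counterexample

Answer: x = 1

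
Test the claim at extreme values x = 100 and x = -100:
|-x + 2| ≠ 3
x = 100: LHS = |-100 + 2| = |-98| = 98; 98 ≠ 3 — holds
x = -100: LHS = |-(-100) + 2| = |102| = 102; 102 ≠ 3 — holds

Answer: Yes, holds for both x = 100 and x = -100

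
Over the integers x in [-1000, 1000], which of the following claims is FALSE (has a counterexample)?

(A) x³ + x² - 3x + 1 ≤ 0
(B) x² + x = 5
(A) x = 0: LHS = 0³ + 0² - 3·0 + 1 = 1; 1 ≤ 0 — FAILS
(B) x = 0: LHS = 0² + 0 = 0; 0 = 5 — FAILS

Answer: Both A and B are false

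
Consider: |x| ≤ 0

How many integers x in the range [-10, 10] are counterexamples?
Counterexamples in [-10, 10]: {-10, -9, -8, -7, -6, -5, -4, -3, -2, -1, 1, 2, 3, 4, 5, 6, 7, 8, 9, 10}.

Counting them gives 20 values.

Answer: 20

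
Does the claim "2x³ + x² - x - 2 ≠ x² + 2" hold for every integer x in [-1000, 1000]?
Track d = LHS − RHS over the integers in [-1000, 1000]. Equality would need d = 0, but d changes sign only between consecutive integers, jumping over 0:
x = 1: LHS = 2·1³ + 1² - 1 - 2 = 0, RHS = 1² + 2 = 3; 0 ≠ 3 — holds  (d = -3)
x = 2: LHS = 2·2³ + 2² - 2 - 2 = 16, RHS = 2² + 2 = 6; 16 ≠ 6 — holds  (d = 10)
Away from these crossings d keeps a constant sign, and checking every integer in [-1000, 1000] confirms d ≠ 0 throughout. Hence the two sides are never equal, so the relation holds for every integer in [-1000, 1000].

No counterexample exists.

Answer: True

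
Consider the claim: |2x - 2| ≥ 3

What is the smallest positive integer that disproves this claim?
Testing positive integers:
x = 1: LHS = |2·1 - 2| = |0| = 0; 0 ≥ 3 — FAILS  ← smallest positive counterexample

Answer: x = 1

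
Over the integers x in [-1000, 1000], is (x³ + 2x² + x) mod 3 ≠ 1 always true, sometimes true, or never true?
Holds at x = 0: LHS = (0³ + 2·0² + 0) mod 3 = 0 mod 3 = 0; 0 ≠ 1 — holds
Fails at x = 1: LHS = (1³ + 2·1² + 1) mod 3 = 4 mod 3 = 1; 1 ≠ 1 — FAILS
It is satisfied by some integers in the range but not all.

Answer: Sometimes true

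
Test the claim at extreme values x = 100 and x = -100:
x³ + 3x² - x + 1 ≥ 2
x = 100: LHS = 100³ + 3·100² - 100 + 1 = 1029901; 1029901 ≥ 2 — holds
x = -100: LHS = (-100)³ + 3·(-100)² - (-100) + 1 = -969899; -969899 ≥ 2 — FAILS

Answer: Partially: holds for x = 100, fails for x = -100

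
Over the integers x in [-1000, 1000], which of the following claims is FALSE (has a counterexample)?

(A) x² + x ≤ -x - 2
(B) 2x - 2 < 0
(A) x = 0: LHS = 0² + 0 = 0, RHS = -0 - 2 = -2; 0 ≤ -2 — FAILS
(B) x = 1: LHS = 2·1 - 2 = 0; 0 < 0 — FAILS

Answer: Both A and B are false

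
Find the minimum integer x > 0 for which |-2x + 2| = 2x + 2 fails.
Testing positive integers:
x = 1: LHS = |-2·1 + 2| = |0| = 0, RHS = 2·1 + 2 = 4; 0 = 4 — FAILS  ← smallest positive counterexample

Answer: x = 1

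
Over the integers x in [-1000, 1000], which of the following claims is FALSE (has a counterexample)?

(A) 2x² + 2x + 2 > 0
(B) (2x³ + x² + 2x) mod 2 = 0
(A) Over all integers in [-1000, 1000], LHS − RHS is smallest at x = 0, where it equals 2:
x = 0: LHS = 2·0² + 2·0 + 2 = 2; 2 > 0 — holds
At the ends of the range:
x = -1000: LHS = 2·(-1000)² + 2·(-1000) + 2 = 1998002; 1998002 > 0 — holds
x = 1000: LHS = 2·1000² + 2·1000 + 2 = 2002002; 2002002 > 0 — holds
Hence LHS − RHS is never zero or negative, i.e. LHS > RHS throughout, so the relation holds for every integer in [-1000, 1000].

(B) x = 1: LHS = (2·1³ + 1² + 2·1) mod 2 = 5 mod 2 = 1; 1 = 0 — FAILS

Only (B) has a counterexample.

Answer: B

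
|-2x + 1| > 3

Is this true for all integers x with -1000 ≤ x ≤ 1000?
The claim fails at x = 0:
x = 0: LHS = |-2·0 + 1| = |1| = 1; 1 > 3 — FAILS

Because a single integer refutes it, the statement is false.

Answer: False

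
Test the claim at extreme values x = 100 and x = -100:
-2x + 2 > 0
x = 100: LHS = -2·100 + 2 = -198; -198 > 0 — FAILS
x = -100: LHS = -2·(-100) + 2 = 202; 202 > 0 — holds

Answer: Partially: fails for x = 100, holds for x = -100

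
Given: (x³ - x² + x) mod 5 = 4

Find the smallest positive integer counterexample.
Testing positive integers:
x = 1: LHS = (1³ - 1² + 1) mod 5 = 1 mod 5 = 1; 1 = 4 — FAILS  ← smallest positive counterexample

Answer: x = 1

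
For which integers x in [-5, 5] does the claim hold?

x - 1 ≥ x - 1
Over all integers in [-5, 5], LHS − RHS is smallest at x = 0, where it equals 0:
x = 0: LHS = 0 - 1 = -1, RHS = 0 - 1 = -1; -1 ≥ -1 — holds
At the ends of the range:
x = -5: LHS = (-5) - 1 = -6, RHS = (-5) - 1 = -6; -6 ≥ -6 — holds
x = 5: LHS = 5 - 1 = 4, RHS = 5 - 1 = 4; 4 ≥ 4 — holds
Hence LHS − RHS is never negative, i.e. LHS ≥ RHS throughout, so the relation holds for every integer in [-5, 5].

Answer: All integers in [-5, 5]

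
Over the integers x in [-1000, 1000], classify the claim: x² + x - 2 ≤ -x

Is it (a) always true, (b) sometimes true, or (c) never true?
Holds at x = 0: LHS = 0² + 0 - 2 = -2, RHS = -0 = 0; -2 ≤ 0 — holds
Fails at x = 1: LHS = 1² + 1 - 2 = 0; 0 ≤ -1 — FAILS
It is satisfied by some integers in the range but not all.

Answer: Sometimes true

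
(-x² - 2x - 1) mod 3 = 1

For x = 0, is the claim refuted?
Substitute x = 0 into the relation:
x = 0: LHS = (-0² - 2·0 - 1) mod 3 = (-1) mod 3 = 2; 2 = 1 — FAILS

Since the claim fails at x = 0, this value is a counterexample.

Answer: Yes, x = 0 is a counterexample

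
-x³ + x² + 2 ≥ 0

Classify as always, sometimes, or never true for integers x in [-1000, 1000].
Holds at x = 0: LHS = -0³ + 0² + 2 = 2; 2 ≥ 0 — holds
Fails at x = 2: LHS = -2³ + 2² + 2 = -2; -2 ≥ 0 — FAILS
It is satisfied by some integers in the range but not all.

Answer: Sometimes true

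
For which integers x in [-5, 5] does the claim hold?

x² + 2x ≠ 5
Track d = LHS − RHS over the integers in [-5, 5]. Equality would need d = 0, but d changes sign only between consecutive integers, jumping over 0:
x = -4: LHS = (-4)² + 2·(-4) = 8; 8 ≠ 5 — holds  (d = 3)
x = -3: LHS = (-3)² + 2·(-3) = 3; 3 ≠ 5 — holds  (d = -2)
x = 1: LHS = 1² + 2·1 = 3; 3 ≠ 5 — holds  (d = -2)
x = 2: LHS = 2² + 2·2 = 8; 8 ≠ 5 — holds  (d = 3)
Away from these crossings d keeps a constant sign, and checking every integer in [-5, 5] confirms d ≠ 0 throughout. Hence the two sides are never equal, so the relation holds for every integer in [-5, 5].

Answer: All integers in [-5, 5]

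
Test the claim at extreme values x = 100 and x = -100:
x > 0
x = 100: 100 > 0 — holds
x = -100: -100 > 0 — FAILS

Answer: Partially: holds for x = 100, fails for x = -100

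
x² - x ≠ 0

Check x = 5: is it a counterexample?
Substitute x = 5 into the relation:
x = 5: LHS = 5² - 5 = 20; 20 ≠ 0 — holds

The claim holds here, so x = 5 is not a counterexample. (A counterexample exists elsewhere, e.g. x = 0.)

Answer: No, x = 5 is not a counterexample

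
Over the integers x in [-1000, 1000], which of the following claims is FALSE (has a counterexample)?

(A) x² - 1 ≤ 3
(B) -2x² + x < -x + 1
(A) x = 3: LHS = 3² - 1 = 8; 8 ≤ 3 — FAILS

(B) Over all integers in [-1000, 1000], LHS − RHS is largest at x = 0, where it equals -1:
x = 0: LHS = -2·0² + 0 = 0, RHS = -0 + 1 = 1; 0 < 1 — holds
At the ends of the range:
x = -1000: LHS = -2·(-1000)² + (-1000) = -2001000, RHS = -(-1000) + 1 = 1001; -2001000 < 1001 — holds
x = 1000: LHS = -2·1000² + 1000 = -1999000, RHS = -1000 + 1 = -999; -1999000 < -999 — holds
Hence LHS − RHS is never zero or positive, i.e. LHS < RHS throughout, so the relation holds for every integer in [-1000, 1000].

Only (A) has a counterexample.

Answer: A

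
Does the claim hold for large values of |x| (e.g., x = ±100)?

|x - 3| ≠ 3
x = 100: LHS = |100 - 3| = |97| = 97; 97 ≠ 3 — holds
x = -100: LHS = |(-100) - 3| = |-103| = 103; 103 ≠ 3 — holds

Answer: Yes, holds for both x = 100 and x = -100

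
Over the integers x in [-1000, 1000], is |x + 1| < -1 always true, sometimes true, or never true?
An absolute value is never negative, so the left side is ≥ 0 for every x, while the right side is -1. Tightest case in [-1000, 1000] is x = -1:
x = -1: LHS = |(-1) + 1| = |0| = 0; 0 < -1 — FAILS
Hence LHS − RHS is never negative, i.e. LHS ≥ RHS throughout, so the claimed relation (<) fails for every integer in [-1000, 1000].

No integer in the range satisfies it.

Answer: Never true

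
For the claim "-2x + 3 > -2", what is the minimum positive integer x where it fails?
Testing positive integers:
x = 1: LHS = -2·1 + 3 = 1; 1 > -2 — holds
x = 2: LHS = -2·2 + 3 = -1; -1 > -2 — holds
x = 3: LHS = -2·3 + 3 = -3; -3 > -2 — FAILS  ← smallest positive counterexample

Answer: x = 3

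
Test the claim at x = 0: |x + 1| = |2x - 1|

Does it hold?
x = 0: LHS = |0 + 1| = |1| = 1, RHS = |2·0 - 1| = |-1| = 1; 1 = 1 — holds

The relation is satisfied at x = 0.

Answer: Yes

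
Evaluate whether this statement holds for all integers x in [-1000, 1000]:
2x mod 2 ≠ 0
The claim fails at x = 0:
x = 0: LHS = (2·0) mod 2 = 0 mod 2 = 0; 0 ≠ 0 — FAILS

Because a single integer refutes it, the statement is false.

Answer: False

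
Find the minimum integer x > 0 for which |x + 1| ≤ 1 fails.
Testing positive integers:
x = 1: LHS = |1 + 1| = |2| = 2; 2 ≤ 1 — FAILS  ← smallest positive counterexample

Answer: x = 1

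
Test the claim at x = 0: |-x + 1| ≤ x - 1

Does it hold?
x = 0: LHS = |-0 + 1| = |1| = 1, RHS = 0 - 1 = -1; 1 ≤ -1 — FAILS

The relation fails at x = 0, so x = 0 is a counterexample.

Answer: No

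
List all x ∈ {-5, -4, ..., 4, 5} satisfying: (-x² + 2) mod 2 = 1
Holds for: {-5, -3, -1, 1, 3, 5}
Fails for: {-4, -2, 0, 2, 4}

Answer: {-5, -3, -1, 1, 3, 5}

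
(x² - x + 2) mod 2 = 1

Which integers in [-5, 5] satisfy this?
For a polynomial with integer coefficients, its value mod 2 depends only on x mod 2, so it suffices to check one representative of each residue class, x = 0, 1:
x = 0: LHS = (0² - 0 + 2) mod 2 = 2 mod 2 = 0; 0 = 1 — FAILS
x = 1: LHS = (1² - 1 + 2) mod 2 = 2 mod 2 = 0; 0 = 1 — FAILS
The relation fails in every residue class, so the claimed relation (=) fails for every integer in [-5, 5].

Answer: None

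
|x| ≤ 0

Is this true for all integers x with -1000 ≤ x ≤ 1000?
The claim fails at x = 1:
x = 1: LHS = |1| = 1; 1 ≤ 0 — FAILS

Because a single integer refutes it, the statement is false.

Answer: False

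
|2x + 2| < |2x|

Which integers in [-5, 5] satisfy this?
Holds for: {-5, -4, -3, -2, -1}
Fails for: {0, 1, 2, 3, 4, 5}

Answer: {-5, -4, -3, -2, -1}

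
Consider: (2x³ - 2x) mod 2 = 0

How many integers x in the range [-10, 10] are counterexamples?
For a polynomial with integer coefficients, its value mod 2 depends only on x mod 2, so it suffices to check one representative of each residue class, x = 0, 1:
x = 0: LHS = (2·0³ - 2·0) mod 2 = 0 mod 2 = 0; 0 = 0 — holds
x = 1: LHS = (2·1³ - 2·1) mod 2 = 0 mod 2 = 0; 0 = 0 — holds
The relation holds in every residue class, so the relation holds for every integer in [-10, 10].

No counterexample appears in that range.

Answer: 0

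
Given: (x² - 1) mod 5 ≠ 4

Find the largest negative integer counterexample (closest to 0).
Testing negative integers from -1 downward:
x = -1: LHS = ((-1)² - 1) mod 5 = 0 mod 5 = 0; 0 ≠ 4 — holds
x = -2: LHS = ((-2)² - 1) mod 5 = 3 mod 5 = 3; 3 ≠ 4 — holds
x = -3: LHS = ((-3)² - 1) mod 5 = 8 mod 5 = 3; 3 ≠ 4 — holds
x = -4: LHS = ((-4)² - 1) mod 5 = 15 mod 5 = 0; 0 ≠ 4 — holds
x = -5: LHS = ((-5)² - 1) mod 5 = 24 mod 5 = 4; 4 ≠ 4 — FAILS  ← closest negative counterexample to 0

Answer: x = -5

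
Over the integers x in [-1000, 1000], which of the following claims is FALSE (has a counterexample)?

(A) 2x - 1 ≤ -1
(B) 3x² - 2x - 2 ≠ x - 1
(A) x = 1: LHS = 2·1 - 1 = 1; 1 ≤ -1 — FAILS

(B) Track d = LHS − RHS over the integers in [-1000, 1000]. Equality would need d = 0, but d changes sign only between consecutive integers, jumping over 0:
x = -1: LHS = 3·(-1)² - 2·(-1) - 2 = 3, RHS = (-1) - 1 = -2; 3 ≠ -2 — holds  (d = 5)
x = 0: LHS = 3·0² - 2·0 - 2 = -2, RHS = 0 - 1 = -1; -2 ≠ -1 — holds  (d = -1)
x = 1: LHS = 3·1² - 2·1 - 2 = -1, RHS = 1 - 1 = 0; -1 ≠ 0 — holds  (d = -1)
x = 2: LHS = 3·2² - 2·2 - 2 = 6, RHS = 2 - 1 = 1; 6 ≠ 1 — holds  (d = 5)
Away from these crossings d keeps a constant sign, and checking every integer in [-1000, 1000] confirms d ≠ 0 throughout. Hence the two sides are never equal, so the relation holds for every integer in [-1000, 1000].

Only (A) has a counterexample.

Answer: A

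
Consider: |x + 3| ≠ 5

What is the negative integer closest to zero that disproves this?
Testing negative integers from -1 downward:
(x = -1 through x = -2 all satisfy the relation; showing from x = -3.)
x = -3: LHS = |(-3) + 3| = |0| = 0; 0 ≠ 5 — holds
x = -4: LHS = |(-4) + 3| = |-1| = 1; 1 ≠ 5 — holds
x = -5: LHS = |(-5) + 3| = |-2| = 2; 2 ≠ 5 — holds
x = -6: LHS = |(-6) + 3| = |-3| = 3; 3 ≠ 5 — holds
x = -7: LHS = |(-7) + 3| = |-4| = 4; 4 ≠ 5 — holds
x = -8: LHS = |(-8) + 3| = |-5| = 5; 5 ≠ 5 — FAILS  ← closest negative counterexample to 0

Answer: x = -8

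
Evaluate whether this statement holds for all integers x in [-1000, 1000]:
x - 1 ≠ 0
The claim fails at x = 1:
x = 1: LHS = 1 - 1 = 0; 0 ≠ 0 — FAILS

Because a single integer refutes it, the statement is false.

Answer: False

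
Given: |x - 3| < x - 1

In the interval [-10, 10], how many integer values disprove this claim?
Counterexamples in [-10, 10]: {-10, -9, -8, -7, -6, -5, -4, -3, -2, -1, 0, 1, 2}.

Counting them gives 13 values.

Answer: 13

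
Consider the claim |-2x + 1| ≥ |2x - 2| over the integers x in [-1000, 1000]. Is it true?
The claim fails at x = 0:
x = 0: LHS = |-2·0 + 1| = |1| = 1, RHS = |2·0 - 2| = |-2| = 2; 1 ≥ 2 — FAILS

Because a single integer refutes it, the statement is false.

Answer: False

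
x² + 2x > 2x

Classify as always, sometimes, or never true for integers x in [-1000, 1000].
Holds at x = 1: LHS = 1² + 2·1 = 3, RHS = 2·1 = 2; 3 > 2 — holds
Fails at x = 0: LHS = 0² + 2·0 = 0, RHS = 2·0 = 0; 0 > 0 — FAILS
It is satisfied by some integers in the range but not all.

Answer: Sometimes true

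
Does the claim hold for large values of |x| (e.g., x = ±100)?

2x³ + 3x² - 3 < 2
x = 100: LHS = 2·100³ + 3·100² - 3 = 2029997; 2029997 < 2 — FAILS
x = -100: LHS = 2·(-100)³ + 3·(-100)² - 3 = -1970003; -1970003 < 2 — holds

Answer: Partially: fails for x = 100, holds for x = -100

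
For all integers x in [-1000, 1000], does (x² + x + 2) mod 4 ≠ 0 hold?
The claim fails at x = 1:
x = 1: LHS = (1² + 1 + 2) mod 4 = 4 mod 4 = 0; 0 ≠ 0 — FAILS

Because a single integer refutes it, the statement is false.

Answer: False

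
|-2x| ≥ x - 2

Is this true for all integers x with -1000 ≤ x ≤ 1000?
Over all integers in [-1000, 1000], LHS − RHS is smallest at x = 0, where it equals 2:
x = 0: LHS = |-2·0| = |0| = 0, RHS = 0 - 2 = -2; 0 ≥ -2 — holds
At the ends of the range:
x = -1000: LHS = |-2·(-1000)| = |2000| = 2000, RHS = (-1000) - 2 = -1002; 2000 ≥ -1002 — holds
x = 1000: LHS = |-2·1000| = |-2000| = 2000, RHS = 1000 - 2 = 998; 2000 ≥ 998 — holds
Hence LHS − RHS is never negative, i.e. LHS ≥ RHS throughout, so the relation holds for every integer in [-1000, 1000].

No counterexample exists.

Answer: True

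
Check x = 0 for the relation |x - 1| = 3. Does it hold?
x = 0: LHS = |0 - 1| = |-1| = 1; 1 = 3 — FAILS

The relation fails at x = 0, so x = 0 is a counterexample.

Answer: No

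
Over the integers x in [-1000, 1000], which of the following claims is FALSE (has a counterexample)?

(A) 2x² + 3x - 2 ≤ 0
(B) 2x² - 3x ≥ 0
(A) x = 1: LHS = 2·1² + 3·1 - 2 = 3; 3 ≤ 0 — FAILS
(B) x = 1: LHS = 2·1² - 3·1 = -1; -1 ≥ 0 — FAILS

Answer: Both A and B are false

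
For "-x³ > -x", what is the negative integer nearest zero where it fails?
Testing negative integers from -1 downward:
x = -1: LHS = -(-1)³ = 1, RHS = -(-1) = 1; 1 > 1 — FAILS  ← closest negative counterexample to 0

Answer: x = -1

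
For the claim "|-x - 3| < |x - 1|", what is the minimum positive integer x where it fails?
Testing positive integers:
x = 1: LHS = |-1 - 3| = |-4| = 4, RHS = |1 - 1| = |0| = 0; 4 < 0 — FAILS  ← smallest positive counterexample

Answer: x = 1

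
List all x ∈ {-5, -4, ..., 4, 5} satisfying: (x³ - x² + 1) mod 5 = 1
Holds for: {-5, -4, 0, 1, 5}
Fails for: {-3, -2, -1, 2, 3, 4}

Answer: {-5, -4, 0, 1, 5}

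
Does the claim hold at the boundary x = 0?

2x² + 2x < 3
x = 0: LHS = 2·0² + 2·0 = 0; 0 < 3 — holds

The relation is satisfied at x = 0.

Answer: Yes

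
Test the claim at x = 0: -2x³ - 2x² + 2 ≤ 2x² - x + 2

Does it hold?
x = 0: LHS = -2·0³ - 2·0² + 2 = 2, RHS = 2·0² - 0 + 2 = 2; 2 ≤ 2 — holds

The relation is satisfied at x = 0.

Answer: Yes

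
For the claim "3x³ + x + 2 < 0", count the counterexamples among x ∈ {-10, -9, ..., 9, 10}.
Counterexamples in [-10, 10]: {0, 1, 2, 3, 4, 5, 6, 7, 8, 9, 10}.

Counting them gives 11 values.

Answer: 11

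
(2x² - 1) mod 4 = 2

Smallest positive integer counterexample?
Testing positive integers:
x = 1: LHS = (2·1² - 1) mod 4 = 1 mod 4 = 1; 1 = 2 — FAILS  ← smallest positive counterexample

Answer: x = 1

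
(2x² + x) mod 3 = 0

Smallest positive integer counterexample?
Testing positive integers:
x = 1: LHS = (2·1² + 1) mod 3 = 3 mod 3 = 0; 0 = 0 — holds
x = 2: LHS = (2·2² + 2) mod 3 = 10 mod 3 = 1; 1 = 0 — FAILS  ← smallest positive counterexample

Answer: x = 2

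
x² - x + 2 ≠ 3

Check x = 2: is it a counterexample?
Substitute x = 2 into the relation:
x = 2: LHS = 2² - 2 + 2 = 4; 4 ≠ 3 — holds

The relation holds at x = 2, so it is not a counterexample.

Answer: No, x = 2 is not a counterexample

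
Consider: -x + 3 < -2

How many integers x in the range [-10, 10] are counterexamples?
Counterexamples in [-10, 10]: {-10, -9, -8, -7, -6, -5, -4, -3, -2, -1, 0, 1, 2, 3, 4, 5}.

Counting them gives 16 values.

Answer: 16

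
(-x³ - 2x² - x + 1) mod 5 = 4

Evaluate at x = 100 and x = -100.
x = 100: LHS = (-100³ - 2·100² - 100 + 1) mod 5 = (-1020099) mod 5 = 1; 1 = 4 — FAILS
x = -100: LHS = (-(-100)³ - 2·(-100)² - (-100) + 1) mod 5 = 980101 mod 5 = 1; 1 = 4 — FAILS

Answer: No, fails for both x = 100 and x = -100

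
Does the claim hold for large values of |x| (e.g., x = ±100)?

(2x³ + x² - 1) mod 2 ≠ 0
x = 100: LHS = (2·100³ + 100² - 1) mod 2 = 2009999 mod 2 = 1; 1 ≠ 0 — holds
x = -100: LHS = (2·(-100)³ + (-100)² - 1) mod 2 = (-1990001) mod 2 = 1; 1 ≠ 0 — holds

Answer: Yes, holds for both x = 100 and x = -100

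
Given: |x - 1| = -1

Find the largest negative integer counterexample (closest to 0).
Testing negative integers from -1 downward:
x = -1: LHS = |(-1) - 1| = |-2| = 2; 2 = -1 — FAILS  ← closest negative counterexample to 0

Answer: x = -1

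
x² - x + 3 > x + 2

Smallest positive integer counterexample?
Testing positive integers:
x = 1: LHS = 1² - 1 + 3 = 3, RHS = 1 + 2 = 3; 3 > 3 — FAILS  ← smallest positive counterexample

Answer: x = 1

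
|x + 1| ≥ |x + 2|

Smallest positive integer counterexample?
Testing positive integers:
x = 1: LHS = |1 + 1| = |2| = 2, RHS = |1 + 2| = |3| = 3; 2 ≥ 3 — FAILS  ← smallest positive counterexample

Answer: x = 1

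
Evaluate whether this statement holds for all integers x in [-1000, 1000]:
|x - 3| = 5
The claim fails at x = 0:
x = 0: LHS = |0 - 3| = |-3| = 3; 3 = 5 — FAILS

Because a single integer refutes it, the statement is false.

Answer: False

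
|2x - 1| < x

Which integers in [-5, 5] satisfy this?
Over all integers in [-5, 5], LHS − RHS is smallest at x = 1, where it equals 0:
x = 1: LHS = |2·1 - 1| = |1| = 1; 1 < 1 — FAILS
At the ends of the range:
x = -5: LHS = |2·(-5) - 1| = |-11| = 11; 11 < -5 — FAILS
x = 5: LHS = |2·5 - 1| = |9| = 9; 9 < 5 — FAILS
Hence LHS − RHS is never negative, i.e. LHS ≥ RHS throughout, so the claimed relation (<) fails for every integer in [-5, 5].

Answer: None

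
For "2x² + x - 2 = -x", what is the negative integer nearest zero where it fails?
Testing negative integers from -1 downward:
x = -1: LHS = 2·(-1)² + (-1) - 2 = -1, RHS = -(-1) = 1; -1 = 1 — FAILS  ← closest negative counterexample to 0

Answer: x = -1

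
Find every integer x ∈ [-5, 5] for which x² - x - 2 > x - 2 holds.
Holds for: {-5, -4, -3, -2, -1, 3, 4, 5}
Fails for: {0, 1, 2}

Answer: {-5, -4, -3, -2, -1, 3, 4, 5}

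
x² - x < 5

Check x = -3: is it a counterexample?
Substitute x = -3 into the relation:
x = -3: LHS = (-3)² - (-3) = 12; 12 < 5 — FAILS

Since the claim fails at x = -3, this value is a counterexample.

Answer: Yes, x = -3 is a counterexample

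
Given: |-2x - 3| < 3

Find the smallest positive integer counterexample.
Testing positive integers:
x = 1: LHS = |-2·1 - 3| = |-5| = 5; 5 < 3 — FAILS  ← smallest positive counterexample

Answer: x = 1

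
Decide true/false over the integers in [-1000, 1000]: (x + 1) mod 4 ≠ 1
The claim fails at x = 0:
x = 0: LHS = (0 + 1) mod 4 = 1 mod 4 = 1; 1 ≠ 1 — FAILS

Because a single integer refutes it, the statement is false.

Answer: False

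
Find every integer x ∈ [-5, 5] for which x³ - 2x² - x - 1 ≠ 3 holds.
Track d = LHS − RHS over the integers in [-5, 5]. Equality would need d = 0, but d changes sign only between consecutive integers, jumping over 0:
x = 2: LHS = 2³ - 2·2² - 2 - 1 = -3; -3 ≠ 3 — holds  (d = -6)
x = 3: LHS = 3³ - 2·3² - 3 - 1 = 5; 5 ≠ 3 — holds  (d = 2)
Away from these crossings d keeps a constant sign, and checking every integer in [-5, 5] confirms d ≠ 0 throughout. Hence the two sides are never equal, so the relation holds for every integer in [-5, 5].

Answer: All integers in [-5, 5]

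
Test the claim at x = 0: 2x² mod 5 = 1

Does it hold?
x = 0: LHS = (2·0²) mod 5 = 0 mod 5 = 0; 0 = 1 — FAILS

The relation fails at x = 0, so x = 0 is a counterexample.

Answer: No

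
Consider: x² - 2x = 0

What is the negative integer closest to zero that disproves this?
Testing negative integers from -1 downward:
x = -1: LHS = (-1)² - 2·(-1) = 3; 3 = 0 — FAILS  ← closest negative counterexample to 0

Answer: x = -1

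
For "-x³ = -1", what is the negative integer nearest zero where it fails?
Testing negative integers from -1 downward:
x = -1: LHS = -(-1)³ = 1; 1 = -1 — FAILS  ← closest negative counterexample to 0

Answer: x = -1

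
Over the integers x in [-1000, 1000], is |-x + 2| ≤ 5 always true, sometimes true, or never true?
Holds at x = 0: LHS = |-0 + 2| = |2| = 2; 2 ≤ 5 — holds
Fails at x = -4: LHS = |-(-4) + 2| = |6| = 6; 6 ≤ 5 — FAILS
It is satisfied by some integers in the range but not all.

Answer: Sometimes true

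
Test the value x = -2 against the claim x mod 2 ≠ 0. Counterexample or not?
Substitute x = -2 into the relation:
x = -2: LHS = (-2) mod 2 = 0; 0 ≠ 0 — FAILS

Since the claim fails at x = -2, this value is a counterexample.

Answer: Yes, x = -2 is a counterexample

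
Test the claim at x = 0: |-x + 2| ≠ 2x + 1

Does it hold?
x = 0: LHS = |-0 + 2| = |2| = 2, RHS = 2·0 + 1 = 1; 2 ≠ 1 — holds

The relation is satisfied at x = 0.

Answer: Yes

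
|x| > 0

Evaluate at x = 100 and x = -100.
x = 100: LHS = |100| = 100; 100 > 0 — holds
x = -100: LHS = |-100| = 100; 100 > 0 — holds

Answer: Yes, holds for both x = 100 and x = -100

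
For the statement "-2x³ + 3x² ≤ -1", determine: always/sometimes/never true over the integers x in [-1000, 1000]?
Holds at x = 2: LHS = -2·2³ + 3·2² = -4; -4 ≤ -1 — holds
Fails at x = 0: LHS = -2·0³ + 3·0² = 0; 0 ≤ -1 — FAILS
It is satisfied by some integers in the range but not all.

Answer: Sometimes true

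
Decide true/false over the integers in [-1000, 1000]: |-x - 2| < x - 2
The claim fails at x = 0:
x = 0: LHS = |-0 - 2| = |-2| = 2, RHS = 0 - 2 = -2; 2 < -2 — FAILS

Because a single integer refutes it, the statement is false.

Answer: False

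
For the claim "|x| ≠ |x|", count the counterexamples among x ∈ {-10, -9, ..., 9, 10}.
Counterexamples in [-10, 10]: {-10, -9, -8, -7, -6, -5, -4, -3, -2, -1, 0, 1, 2, 3, 4, 5, 6, 7, 8, 9, 10}.

Counting them gives 21 values.

Answer: 21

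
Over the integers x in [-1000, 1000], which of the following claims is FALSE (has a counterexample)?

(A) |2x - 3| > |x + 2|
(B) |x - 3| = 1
(A) x = 1: LHS = |2·1 - 3| = |-1| = 1, RHS = |1 + 2| = |3| = 3; 1 > 3 — FAILS
(B) x = 0: LHS = |0 - 3| = |-3| = 3; 3 = 1 — FAILS

Answer: Both A and B are false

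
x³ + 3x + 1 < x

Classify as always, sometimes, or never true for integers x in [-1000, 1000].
Holds at x = -1: LHS = (-1)³ + 3·(-1) + 1 = -3; -3 < -1 — holds
Fails at x = 0: LHS = 0³ + 3·0 + 1 = 1; 1 < 0 — FAILS
It is satisfied by some integers in the range but not all.

Answer: Sometimes true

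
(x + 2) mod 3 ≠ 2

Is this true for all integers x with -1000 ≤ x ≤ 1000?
The claim fails at x = 0:
x = 0: LHS = (0 + 2) mod 3 = 2 mod 3 = 2; 2 ≠ 2 — FAILS

Because a single integer refutes it, the statement is false.

Answer: False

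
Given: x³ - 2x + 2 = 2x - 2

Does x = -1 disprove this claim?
Substitute x = -1 into the relation:
x = -1: LHS = (-1)³ - 2·(-1) + 2 = 3, RHS = 2·(-1) - 2 = -4; 3 = -4 — FAILS

Since the claim fails at x = -1, this value is a counterexample.

Answer: Yes, x = -1 is a counterexample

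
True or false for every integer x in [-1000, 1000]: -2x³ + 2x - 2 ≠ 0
Track d = LHS − RHS over the integers in [-1000, 1000]. Equality would need d = 0, but d changes sign only between consecutive integers, jumping over 0:
x = -2: LHS = -2·(-2)³ + 2·(-2) - 2 = 10; 10 ≠ 0 — holds  (d = 10)
x = -1: LHS = -2·(-1)³ + 2·(-1) - 2 = -2; -2 ≠ 0 — holds  (d = -2)
Away from these crossings d keeps a constant sign, and checking every integer in [-1000, 1000] confirms d ≠ 0 throughout. Hence the two sides are never equal, so the relation holds for every integer in [-1000, 1000].

No counterexample exists.

Answer: True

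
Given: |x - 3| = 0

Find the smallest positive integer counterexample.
Testing positive integers:
x = 1: LHS = |1 - 3| = |-2| = 2; 2 = 0 — FAILS  ← smallest positive counterexample

Answer: x = 1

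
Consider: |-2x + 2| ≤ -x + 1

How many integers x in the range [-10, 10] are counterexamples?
Counterexamples in [-10, 10]: {-10, -9, -8, -7, -6, -5, -4, -3, -2, -1, 0, 2, 3, 4, 5, 6, 7, 8, 9, 10}.

Counting them gives 20 values.

Answer: 20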